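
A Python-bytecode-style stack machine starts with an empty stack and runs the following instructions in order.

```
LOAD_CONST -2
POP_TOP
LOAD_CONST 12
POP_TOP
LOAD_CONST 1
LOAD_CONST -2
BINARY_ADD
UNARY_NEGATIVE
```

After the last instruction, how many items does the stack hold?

LOAD_CONST -2  -> -2
POP_TOP        -> (empty)
LOAD_CONST 12  -> 12
POP_TOP        -> (empty)
LOAD_CONST 1   -> 1
LOAD_CONST -2  -> 1 -2
BINARY_ADD     -> -1
UNARY_NEGATIVE -> 1

1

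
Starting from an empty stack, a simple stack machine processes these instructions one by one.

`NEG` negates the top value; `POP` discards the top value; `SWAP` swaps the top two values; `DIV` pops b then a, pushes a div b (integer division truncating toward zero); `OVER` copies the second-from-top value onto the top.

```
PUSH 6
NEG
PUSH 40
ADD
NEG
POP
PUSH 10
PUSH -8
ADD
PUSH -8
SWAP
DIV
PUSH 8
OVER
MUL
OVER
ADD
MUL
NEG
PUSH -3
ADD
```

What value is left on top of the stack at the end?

-147

PUSH 6  → [6]
NEG     → [-6]
PUSH 40 → [-6, 40]
ADD     → [34]
NEG     → [-34]
POP     → []
PUSH 10 → [10]
PUSH -8 → [10, -8]
ADD     → [2]
PUSH -8 → [2, -8]
SWAP    → [-8, 2]
DIV     → [-4]
PUSH 8  → [-4, 8]
OVER    → [-4, 8, -4]
MUL     → [-4, -32]
OVER    → [-4, -32, -4]
ADD     → [-4, -36]
MUL     → [144]
NEG     → [-144]
PUSH -3 → [-144, -3]
ADD     → [-147]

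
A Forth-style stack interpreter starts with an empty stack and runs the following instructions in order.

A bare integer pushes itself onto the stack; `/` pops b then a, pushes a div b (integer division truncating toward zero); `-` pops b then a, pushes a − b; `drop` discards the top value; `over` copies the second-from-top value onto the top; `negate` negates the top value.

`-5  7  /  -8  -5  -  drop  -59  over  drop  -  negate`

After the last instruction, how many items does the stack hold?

1

-5     : -5
7      : -5 7
/      : 0
-8     : 0 -8
-5     : 0 -8 -5
-      : 0 -3
drop   : 0
-59    : 0 -59
over   : 0 -59 0
drop   : 0 -59
-      : 59
negate : -59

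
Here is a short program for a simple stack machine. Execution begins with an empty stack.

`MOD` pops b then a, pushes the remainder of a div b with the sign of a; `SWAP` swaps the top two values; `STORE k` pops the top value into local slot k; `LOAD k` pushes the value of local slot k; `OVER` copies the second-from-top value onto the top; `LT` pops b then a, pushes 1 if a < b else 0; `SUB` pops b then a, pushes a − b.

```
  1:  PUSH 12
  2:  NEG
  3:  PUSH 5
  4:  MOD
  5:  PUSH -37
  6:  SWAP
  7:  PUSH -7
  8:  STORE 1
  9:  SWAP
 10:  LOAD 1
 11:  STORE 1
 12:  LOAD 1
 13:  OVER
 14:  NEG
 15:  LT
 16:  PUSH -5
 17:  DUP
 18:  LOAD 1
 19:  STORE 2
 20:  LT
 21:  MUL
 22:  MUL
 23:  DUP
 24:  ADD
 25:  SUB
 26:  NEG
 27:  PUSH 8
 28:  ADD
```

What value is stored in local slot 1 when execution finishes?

PUSH 12  -> [12]
NEG      -> [-12]
PUSH 5   -> [-12, 5]
MOD      -> [-2]
PUSH -37 -> [-2, -37]
SWAP     -> [-37, -2]
PUSH -7  -> [-37, -2, -7]
STORE 1  -> [-37, -2]
SWAP     -> [-2, -37]
LOAD 1   -> [-2, -37, -7]
STORE 1  -> [-2, -37]
LOAD 1   -> [-2, -37, -7]
OVER     -> [-2, -37, -7, -37]
NEG      -> [-2, -37, -7, 37]
LT       -> [-2, -37, 1]
PUSH -5  -> [-2, -37, 1, -5]
DUP      -> [-2, -37, 1, -5, -5]
LOAD 1   -> [-2, -37, 1, -5, -5, -7]
STORE 2  -> [-2, -37, 1, -5, -5]
LT       -> [-2, -37, 1, 0]
MUL      -> [-2, -37, 0]
MUL      -> [-2, 0]
DUP      -> [-2, 0, 0]
ADD      -> [-2, 0]
SUB      -> [-2]
NEG      -> [2]
PUSH 8   -> [2, 8]
ADD      -> [10]

-7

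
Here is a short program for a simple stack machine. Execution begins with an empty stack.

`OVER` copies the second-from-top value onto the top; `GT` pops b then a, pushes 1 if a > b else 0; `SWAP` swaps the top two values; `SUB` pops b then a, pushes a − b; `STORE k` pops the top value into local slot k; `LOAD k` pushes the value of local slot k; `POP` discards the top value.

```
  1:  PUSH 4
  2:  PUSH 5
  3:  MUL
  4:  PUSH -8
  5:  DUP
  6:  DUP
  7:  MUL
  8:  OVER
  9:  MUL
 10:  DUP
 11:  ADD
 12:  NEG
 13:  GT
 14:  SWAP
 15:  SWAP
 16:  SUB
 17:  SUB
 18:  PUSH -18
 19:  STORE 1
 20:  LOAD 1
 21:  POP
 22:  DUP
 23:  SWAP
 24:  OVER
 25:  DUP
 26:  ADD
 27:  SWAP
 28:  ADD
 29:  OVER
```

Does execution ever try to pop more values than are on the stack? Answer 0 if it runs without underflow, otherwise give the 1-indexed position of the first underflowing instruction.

PUSH 4  -> 4
PUSH 5  -> 4 5
MUL     -> 20
PUSH -8 -> 20 -8
DUP     -> 20 -8 -8
DUP     -> 20 -8 -8 -8
MUL     -> 20 -8 64
OVER    -> 20 -8 64 -8
MUL     -> 20 -8 -512
DUP     -> 20 -8 -512 -512
ADD     -> 20 -8 -1024
NEG     -> 20 -8 1024
GT      -> 20 0
SWAP    -> 0 20
SWAP    -> 20 0
SUB     -> 20
SUB  — needs 2 operands, stack has 1 → underflow

17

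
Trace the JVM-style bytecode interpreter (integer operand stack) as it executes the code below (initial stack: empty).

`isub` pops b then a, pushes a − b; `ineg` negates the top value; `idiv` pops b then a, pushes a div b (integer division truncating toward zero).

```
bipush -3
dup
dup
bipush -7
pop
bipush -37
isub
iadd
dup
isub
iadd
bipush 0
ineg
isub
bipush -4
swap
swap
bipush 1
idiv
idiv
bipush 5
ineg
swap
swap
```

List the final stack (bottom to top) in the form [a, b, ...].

bipush -3   [-3]
dup         [-3, -3]
dup         [-3, -3, -3]
bipush -7   [-3, -3, -3, -7]
pop         [-3, -3, -3]
bipush -37  [-3, -3, -3, -37]
isub        [-3, -3, 34]
iadd        [-3, 31]
dup         [-3, 31, 31]
isub        [-3, 0]
iadd        [-3]
bipush 0    [-3, 0]
ineg        [-3, 0]
isub        [-3]
bipush -4   [-3, -4]
swap        [-4, -3]
swap        [-3, -4]
bipush 1    [-3, -4, 1]
idiv        [-3, -4]
idiv        [0]
bipush 5    [0, 5]
ineg        [0, -5]
swap        [-5, 0]
swap        [0, -5]

[0, -5]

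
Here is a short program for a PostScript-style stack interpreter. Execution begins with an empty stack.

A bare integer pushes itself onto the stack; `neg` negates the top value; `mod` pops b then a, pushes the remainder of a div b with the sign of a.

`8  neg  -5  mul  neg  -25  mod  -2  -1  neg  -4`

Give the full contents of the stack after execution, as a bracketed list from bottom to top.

8    [8]
neg  [-8]
-5   [-8, -5]
mul  [40]
neg  [-40]
-25  [-40, -25]
mod  [-15]
-2   [-15, -2]
-1   [-15, -2, -1]
neg  [-15, -2, 1]
-4   [-15, -2, 1, -4]

[-15, -2, 1, -4]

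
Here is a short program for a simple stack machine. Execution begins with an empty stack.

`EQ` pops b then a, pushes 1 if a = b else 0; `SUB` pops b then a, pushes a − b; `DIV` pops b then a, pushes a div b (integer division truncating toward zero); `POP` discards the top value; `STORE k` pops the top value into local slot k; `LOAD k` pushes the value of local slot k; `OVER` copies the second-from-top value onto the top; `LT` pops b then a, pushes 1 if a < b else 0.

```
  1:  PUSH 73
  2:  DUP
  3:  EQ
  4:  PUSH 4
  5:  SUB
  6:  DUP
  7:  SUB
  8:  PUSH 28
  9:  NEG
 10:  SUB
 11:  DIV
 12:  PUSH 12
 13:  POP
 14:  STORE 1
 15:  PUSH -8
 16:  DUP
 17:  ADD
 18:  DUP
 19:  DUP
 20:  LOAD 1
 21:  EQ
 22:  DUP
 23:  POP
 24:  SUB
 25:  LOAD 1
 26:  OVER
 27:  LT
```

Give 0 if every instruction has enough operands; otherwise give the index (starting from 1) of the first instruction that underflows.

11

PUSH 73 → [73]
DUP     → [73, 73]
EQ      → [1]
PUSH 4  → [1, 4]
SUB     → [-3]
DUP     → [-3, -3]
SUB     → [0]
PUSH 28 → [0, 28]
NEG     → [0, -28]
SUB     → [28]
DIV  — needs 2 operands, stack has 1 → underflow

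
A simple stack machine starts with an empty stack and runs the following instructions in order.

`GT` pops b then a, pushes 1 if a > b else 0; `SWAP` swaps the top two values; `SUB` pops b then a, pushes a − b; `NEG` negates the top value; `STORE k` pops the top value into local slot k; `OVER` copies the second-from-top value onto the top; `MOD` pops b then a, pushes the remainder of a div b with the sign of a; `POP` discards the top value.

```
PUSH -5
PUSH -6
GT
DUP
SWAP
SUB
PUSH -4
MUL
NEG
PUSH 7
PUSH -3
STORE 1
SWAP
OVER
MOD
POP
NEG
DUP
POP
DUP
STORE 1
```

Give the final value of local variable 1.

-7

PUSH -5 -> [-5]
PUSH -6 -> [-5, -6]
GT      -> [1]
DUP     -> [1, 1]
SWAP    -> [1, 1]
SUB     -> [0]
PUSH -4 -> [0, -4]
MUL     -> [0]
NEG     -> [0]
PUSH 7  -> [0, 7]
PUSH -3 -> [0, 7, -3]
STORE 1 -> [0, 7]
SWAP    -> [7, 0]
OVER    -> [7, 0, 7]
MOD     -> [7, 0]
POP     -> [7]
NEG     -> [-7]
DUP     -> [-7, -7]
POP     -> [-7]
DUP     -> [-7, -7]
STORE 1 -> [-7]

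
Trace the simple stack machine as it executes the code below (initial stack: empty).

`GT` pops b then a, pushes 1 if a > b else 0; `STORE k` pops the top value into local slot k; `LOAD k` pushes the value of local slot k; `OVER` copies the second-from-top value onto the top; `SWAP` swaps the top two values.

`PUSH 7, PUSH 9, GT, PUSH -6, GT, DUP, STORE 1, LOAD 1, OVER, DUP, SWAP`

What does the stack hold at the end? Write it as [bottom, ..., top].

PUSH 7  : [7]
PUSH 9  : [7, 9]
GT      : [0]
PUSH -6 : [0, -6]
GT      : [1]
DUP     : [1, 1]
STORE 1 : [1]
LOAD 1  : [1, 1]
OVER    : [1, 1, 1]
DUP     : [1, 1, 1, 1]
SWAP    : [1, 1, 1, 1]

[1, 1, 1, 1]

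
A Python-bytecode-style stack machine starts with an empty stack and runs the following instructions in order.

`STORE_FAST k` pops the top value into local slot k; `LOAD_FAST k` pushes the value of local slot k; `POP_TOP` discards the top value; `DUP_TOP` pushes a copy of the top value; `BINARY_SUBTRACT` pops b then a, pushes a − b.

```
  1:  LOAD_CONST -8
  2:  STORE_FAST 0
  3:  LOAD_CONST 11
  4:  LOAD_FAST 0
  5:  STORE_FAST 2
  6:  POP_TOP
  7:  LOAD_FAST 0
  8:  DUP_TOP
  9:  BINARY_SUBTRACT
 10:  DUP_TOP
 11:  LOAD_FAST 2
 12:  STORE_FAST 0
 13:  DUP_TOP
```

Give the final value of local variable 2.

-8

LOAD_CONST -8   : -8
STORE_FAST 0    : (empty)
LOAD_CONST 11   : 11
LOAD_FAST 0     : 11 -8
STORE_FAST 2    : 11
POP_TOP         : (empty)
LOAD_FAST 0     : -8
DUP_TOP         : -8 -8
BINARY_SUBTRACT : 0
DUP_TOP         : 0 0
LOAD_FAST 2     : 0 0 -8
STORE_FAST 0    : 0 0
DUP_TOP         : 0 0 0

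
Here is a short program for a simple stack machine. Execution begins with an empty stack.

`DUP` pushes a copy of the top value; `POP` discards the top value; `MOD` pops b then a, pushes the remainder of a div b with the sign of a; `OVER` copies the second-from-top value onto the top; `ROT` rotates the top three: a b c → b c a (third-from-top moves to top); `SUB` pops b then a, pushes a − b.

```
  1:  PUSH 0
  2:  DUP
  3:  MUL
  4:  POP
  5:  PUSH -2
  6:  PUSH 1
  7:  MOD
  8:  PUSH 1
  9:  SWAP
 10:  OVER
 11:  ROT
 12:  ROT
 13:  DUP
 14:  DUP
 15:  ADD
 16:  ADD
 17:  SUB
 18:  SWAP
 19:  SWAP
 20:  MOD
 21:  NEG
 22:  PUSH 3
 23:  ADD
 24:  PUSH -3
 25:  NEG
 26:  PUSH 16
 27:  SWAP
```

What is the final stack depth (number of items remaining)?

PUSH 0  → 0
DUP     → 0 0
MUL     → 0
POP     → (empty)
PUSH -2 → -2
PUSH 1  → -2 1
MOD     → 0
PUSH 1  → 0 1
SWAP    → 1 0
OVER    → 1 0 1
ROT     → 0 1 1
ROT     → 1 1 0
DUP     → 1 1 0 0
DUP     → 1 1 0 0 0
ADD     → 1 1 0 0
ADD     → 1 1 0
SUB     → 1 1
SWAP    → 1 1
SWAP    → 1 1
MOD     → 0
NEG     → 0
PUSH 3  → 0 3
ADD     → 3
PUSH -3 → 3 -3
NEG     → 3 3
PUSH 16 → 3 3 16
SWAP    → 3 16 3

3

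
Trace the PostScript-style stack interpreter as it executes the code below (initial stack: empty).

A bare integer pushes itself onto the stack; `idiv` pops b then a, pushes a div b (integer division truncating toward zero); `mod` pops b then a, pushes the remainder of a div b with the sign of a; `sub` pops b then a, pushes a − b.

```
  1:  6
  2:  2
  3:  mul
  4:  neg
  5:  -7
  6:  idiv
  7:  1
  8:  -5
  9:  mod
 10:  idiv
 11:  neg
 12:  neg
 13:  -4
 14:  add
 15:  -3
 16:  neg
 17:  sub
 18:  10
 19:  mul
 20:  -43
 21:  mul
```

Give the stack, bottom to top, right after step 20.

6    -> [6]
2    -> [6, 2]
mul  -> [12]
neg  -> [-12]
-7   -> [-12, -7]
idiv -> [1]
1    -> [1, 1]
-5   -> [1, 1, -5]
mod  -> [1, 1]
idiv -> [1]
neg  -> [-1]
neg  -> [1]
-4   -> [1, -4]
add  -> [-3]
-3   -> [-3, -3]
neg  -> [-3, 3]
sub  -> [-6]
10   -> [-6, 10]
mul  -> [-60]
-43  -> [-60, -43]

[-60, -43]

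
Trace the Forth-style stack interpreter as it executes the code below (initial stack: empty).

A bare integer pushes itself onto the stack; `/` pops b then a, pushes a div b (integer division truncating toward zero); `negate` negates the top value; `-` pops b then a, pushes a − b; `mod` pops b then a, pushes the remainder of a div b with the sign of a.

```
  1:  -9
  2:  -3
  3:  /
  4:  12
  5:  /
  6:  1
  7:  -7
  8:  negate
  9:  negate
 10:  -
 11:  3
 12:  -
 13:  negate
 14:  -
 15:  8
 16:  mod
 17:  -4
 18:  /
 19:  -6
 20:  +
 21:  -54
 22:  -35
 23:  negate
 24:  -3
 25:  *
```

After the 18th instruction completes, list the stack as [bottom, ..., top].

[-1]

-9     : -9
-3     : -9 -3
/      : 3
12     : 3 12
/      : 0
1      : 0 1
-7     : 0 1 -7
negate : 0 1 7
negate : 0 1 -7
-      : 0 8
3      : 0 8 3
-      : 0 5
negate : 0 -5
-      : 5
8      : 5 8
mod    : 5
-4     : 5 -4
/      : -1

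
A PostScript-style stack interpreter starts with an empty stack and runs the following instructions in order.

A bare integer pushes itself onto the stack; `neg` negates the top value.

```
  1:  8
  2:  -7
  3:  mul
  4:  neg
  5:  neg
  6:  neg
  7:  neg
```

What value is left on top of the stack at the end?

-56

8   → 8
-7  → 8 -7
mul → -56
neg → 56
neg → -56
neg → 56
neg → -56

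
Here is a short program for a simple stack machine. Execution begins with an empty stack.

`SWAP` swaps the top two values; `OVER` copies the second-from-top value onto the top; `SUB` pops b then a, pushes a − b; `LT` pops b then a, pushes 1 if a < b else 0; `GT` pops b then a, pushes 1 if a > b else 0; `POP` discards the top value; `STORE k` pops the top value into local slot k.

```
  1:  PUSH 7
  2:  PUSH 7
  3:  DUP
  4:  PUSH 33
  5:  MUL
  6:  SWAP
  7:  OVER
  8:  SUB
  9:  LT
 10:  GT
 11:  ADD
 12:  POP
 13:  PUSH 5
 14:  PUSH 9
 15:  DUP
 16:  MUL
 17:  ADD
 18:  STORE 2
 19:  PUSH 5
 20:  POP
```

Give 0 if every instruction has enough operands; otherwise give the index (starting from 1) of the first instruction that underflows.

11

PUSH 7  -> 7
PUSH 7  -> 7 7
DUP     -> 7 7 7
PUSH 33 -> 7 7 7 33
MUL     -> 7 7 231
SWAP    -> 7 231 7
OVER    -> 7 231 7 231
SUB     -> 7 231 -224
LT      -> 7 0
GT      -> 1
ADD  — needs 2 operands, stack has 1 → underflow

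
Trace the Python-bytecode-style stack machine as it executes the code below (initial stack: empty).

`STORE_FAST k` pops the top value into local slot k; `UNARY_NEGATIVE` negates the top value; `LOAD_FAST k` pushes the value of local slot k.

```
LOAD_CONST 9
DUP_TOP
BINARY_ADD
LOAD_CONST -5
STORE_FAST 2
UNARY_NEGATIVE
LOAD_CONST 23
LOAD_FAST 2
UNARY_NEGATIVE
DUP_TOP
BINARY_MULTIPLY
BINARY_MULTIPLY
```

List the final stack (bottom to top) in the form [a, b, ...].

LOAD_CONST 9    : 9
DUP_TOP         : 9 9
BINARY_ADD      : 18
LOAD_CONST -5   : 18 -5
STORE_FAST 2    : 18
UNARY_NEGATIVE  : -18
LOAD_CONST 23   : -18 23
LOAD_FAST 2     : -18 23 -5
UNARY_NEGATIVE  : -18 23 5
DUP_TOP         : -18 23 5 5
BINARY_MULTIPLY : -18 23 25
BINARY_MULTIPLY : -18 575

[-18, 575]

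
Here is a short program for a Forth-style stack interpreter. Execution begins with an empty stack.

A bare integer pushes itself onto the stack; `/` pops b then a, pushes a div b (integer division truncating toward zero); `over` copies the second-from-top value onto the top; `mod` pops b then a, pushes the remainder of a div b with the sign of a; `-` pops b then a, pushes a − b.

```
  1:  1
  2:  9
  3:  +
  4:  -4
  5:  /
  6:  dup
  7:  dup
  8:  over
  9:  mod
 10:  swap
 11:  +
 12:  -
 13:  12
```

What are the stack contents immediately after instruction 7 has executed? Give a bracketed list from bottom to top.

[-2, -2, -2]

1    [1]
9    [1, 9]
+    [10]
-4   [10, -4]
/    [-2]
dup  [-2, -2]
dup  [-2, -2, -2]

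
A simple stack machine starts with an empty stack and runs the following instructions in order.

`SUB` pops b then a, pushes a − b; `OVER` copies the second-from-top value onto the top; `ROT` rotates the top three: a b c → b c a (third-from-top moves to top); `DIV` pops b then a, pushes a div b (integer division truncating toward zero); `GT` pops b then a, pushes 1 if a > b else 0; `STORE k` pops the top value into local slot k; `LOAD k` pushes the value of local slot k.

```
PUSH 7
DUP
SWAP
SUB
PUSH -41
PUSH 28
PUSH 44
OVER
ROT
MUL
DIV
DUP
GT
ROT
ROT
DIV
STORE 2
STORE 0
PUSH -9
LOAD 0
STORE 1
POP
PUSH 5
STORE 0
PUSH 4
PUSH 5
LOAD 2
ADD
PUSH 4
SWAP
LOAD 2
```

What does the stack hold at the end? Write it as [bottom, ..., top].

PUSH 7    7
DUP       7 7
SWAP      7 7
SUB       0
PUSH -41  0 -41
PUSH 28   0 -41 28
PUSH 44   0 -41 28 44
OVER      0 -41 28 44 28
ROT       0 -41 44 28 28
MUL       0 -41 44 784
DIV       0 -41 0
DUP       0 -41 0 0
GT        0 -41 0
ROT       -41 0 0
ROT       0 0 -41
DIV       0 0
STORE 2   0
STORE 0   (empty)
PUSH -9   -9
LOAD 0    -9 0
STORE 1   -9
POP       (empty)
PUSH 5    5
STORE 0   (empty)
PUSH 4    4
PUSH 5    4 5
LOAD 2    4 5 0
ADD       4 5
PUSH 4    4 5 4
SWAP      4 4 5
LOAD 2    4 4 5 0

[4, 4, 5, 0]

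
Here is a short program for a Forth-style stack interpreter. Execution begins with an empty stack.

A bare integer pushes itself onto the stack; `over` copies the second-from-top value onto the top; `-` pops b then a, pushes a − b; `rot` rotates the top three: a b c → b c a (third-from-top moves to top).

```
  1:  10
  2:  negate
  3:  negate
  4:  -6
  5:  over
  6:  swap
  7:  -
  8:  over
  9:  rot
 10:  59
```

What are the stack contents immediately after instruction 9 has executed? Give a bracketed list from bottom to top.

10     → [10]
negate → [-10]
negate → [10]
-6     → [10, -6]
over   → [10, -6, 10]
swap   → [10, 10, -6]
-      → [10, 16]
over   → [10, 16, 10]
rot    → [16, 10, 10]

[16, 10, 10]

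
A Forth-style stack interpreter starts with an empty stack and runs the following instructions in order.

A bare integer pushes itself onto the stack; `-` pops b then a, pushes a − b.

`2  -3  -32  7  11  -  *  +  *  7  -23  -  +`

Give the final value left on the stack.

2    [2]
-3   [2, -3]
-32  [2, -3, -32]
7    [2, -3, -32, 7]
11   [2, -3, -32, 7, 11]
-    [2, -3, -32, -4]
*    [2, -3, 128]
+    [2, 125]
*    [250]
7    [250, 7]
-23  [250, 7, -23]
-    [250, 30]
+    [280]

280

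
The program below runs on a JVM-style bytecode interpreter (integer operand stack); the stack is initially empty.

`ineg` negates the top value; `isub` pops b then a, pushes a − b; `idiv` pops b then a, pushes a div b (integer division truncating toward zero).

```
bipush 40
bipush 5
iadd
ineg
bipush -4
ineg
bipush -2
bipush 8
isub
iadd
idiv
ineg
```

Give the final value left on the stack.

bipush 40  [40]
bipush 5   [40, 5]
iadd       [45]
ineg       [-45]
bipush -4  [-45, -4]
ineg       [-45, 4]
bipush -2  [-45, 4, -2]
bipush 8   [-45, 4, -2, 8]
isub       [-45, 4, -10]
iadd       [-45, -6]
idiv       [7]
ineg       [-7]

-7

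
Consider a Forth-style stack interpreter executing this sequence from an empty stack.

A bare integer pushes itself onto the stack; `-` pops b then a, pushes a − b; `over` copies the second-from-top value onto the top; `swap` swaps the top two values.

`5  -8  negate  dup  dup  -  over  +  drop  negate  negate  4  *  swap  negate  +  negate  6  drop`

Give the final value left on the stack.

5      -> 5
-8     -> 5 -8
negate -> 5 8
dup    -> 5 8 8
dup    -> 5 8 8 8
-      -> 5 8 0
over   -> 5 8 0 8
+      -> 5 8 8
drop   -> 5 8
negate -> 5 -8
negate -> 5 8
4      -> 5 8 4
*      -> 5 32
swap   -> 32 5
negate -> 32 -5
+      -> 27
negate -> -27
6      -> -27 6
drop   -> -27

-27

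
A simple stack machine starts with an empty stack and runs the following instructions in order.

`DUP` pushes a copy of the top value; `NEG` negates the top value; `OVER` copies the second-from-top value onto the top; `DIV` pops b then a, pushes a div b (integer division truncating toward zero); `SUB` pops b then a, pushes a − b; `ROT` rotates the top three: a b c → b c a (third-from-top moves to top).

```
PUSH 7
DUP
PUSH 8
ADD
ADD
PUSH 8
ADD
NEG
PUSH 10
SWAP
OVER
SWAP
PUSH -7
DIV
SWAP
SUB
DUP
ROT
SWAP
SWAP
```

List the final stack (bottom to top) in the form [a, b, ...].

[-6, -6, 10]

PUSH 7   [7]
DUP      [7, 7]
PUSH 8   [7, 7, 8]
ADD      [7, 15]
ADD      [22]
PUSH 8   [22, 8]
ADD      [30]
NEG      [-30]
PUSH 10  [-30, 10]
SWAP     [10, -30]
OVER     [10, -30, 10]
SWAP     [10, 10, -30]
PUSH -7  [10, 10, -30, -7]
DIV      [10, 10, 4]
SWAP     [10, 4, 10]
SUB      [10, -6]
DUP      [10, -6, -6]
ROT      [-6, -6, 10]
SWAP     [-6, 10, -6]
SWAP     [-6, -6, 10]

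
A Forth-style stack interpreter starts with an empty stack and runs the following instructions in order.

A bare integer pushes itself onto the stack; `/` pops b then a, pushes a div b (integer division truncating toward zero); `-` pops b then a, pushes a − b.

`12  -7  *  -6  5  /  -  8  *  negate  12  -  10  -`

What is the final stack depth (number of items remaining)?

1

12     -> 12
-7     -> 12 -7
*      -> -84
-6     -> -84 -6
5      -> -84 -6 5
/      -> -84 -1
-      -> -83
8      -> -83 8
*      -> -664
negate -> 664
12     -> 664 12
-      -> 652
10     -> 652 10
-      -> 642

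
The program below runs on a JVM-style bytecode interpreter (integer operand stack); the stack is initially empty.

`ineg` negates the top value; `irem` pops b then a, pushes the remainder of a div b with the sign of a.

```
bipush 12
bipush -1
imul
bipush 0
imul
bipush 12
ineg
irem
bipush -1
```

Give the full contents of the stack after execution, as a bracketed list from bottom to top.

[0, -1]

bipush 12 -> [12]
bipush -1 -> [12, -1]
imul      -> [-12]
bipush 0  -> [-12, 0]
imul      -> [0]
bipush 12 -> [0, 12]
ineg      -> [0, -12]
irem      -> [0]
bipush -1 -> [0, -1]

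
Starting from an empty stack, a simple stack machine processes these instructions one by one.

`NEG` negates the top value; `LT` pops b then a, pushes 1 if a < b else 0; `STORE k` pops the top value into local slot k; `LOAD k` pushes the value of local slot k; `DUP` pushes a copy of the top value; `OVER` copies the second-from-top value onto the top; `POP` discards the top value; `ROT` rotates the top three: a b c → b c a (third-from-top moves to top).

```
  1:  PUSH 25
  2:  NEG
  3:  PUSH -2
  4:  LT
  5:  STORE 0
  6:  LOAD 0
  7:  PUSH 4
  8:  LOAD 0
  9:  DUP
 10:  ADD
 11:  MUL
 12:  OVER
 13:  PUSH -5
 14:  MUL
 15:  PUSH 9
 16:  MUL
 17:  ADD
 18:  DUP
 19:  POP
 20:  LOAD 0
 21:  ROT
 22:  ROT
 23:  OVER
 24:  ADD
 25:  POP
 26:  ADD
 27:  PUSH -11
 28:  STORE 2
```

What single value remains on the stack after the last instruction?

2

PUSH 25  -> 25
NEG      -> -25
PUSH -2  -> -25 -2
LT       -> 1
STORE 0  -> (empty)
LOAD 0   -> 1
PUSH 4   -> 1 4
LOAD 0   -> 1 4 1
DUP      -> 1 4 1 1
ADD      -> 1 4 2
MUL      -> 1 8
OVER     -> 1 8 1
PUSH -5  -> 1 8 1 -5
MUL      -> 1 8 -5
PUSH 9   -> 1 8 -5 9
MUL      -> 1 8 -45
ADD      -> 1 -37
DUP      -> 1 -37 -37
POP      -> 1 -37
LOAD 0   -> 1 -37 1
ROT      -> -37 1 1
ROT      -> 1 1 -37
OVER     -> 1 1 -37 1
ADD      -> 1 1 -36
POP      -> 1 1
ADD      -> 2
PUSH -11 -> 2 -11
STORE 2  -> 2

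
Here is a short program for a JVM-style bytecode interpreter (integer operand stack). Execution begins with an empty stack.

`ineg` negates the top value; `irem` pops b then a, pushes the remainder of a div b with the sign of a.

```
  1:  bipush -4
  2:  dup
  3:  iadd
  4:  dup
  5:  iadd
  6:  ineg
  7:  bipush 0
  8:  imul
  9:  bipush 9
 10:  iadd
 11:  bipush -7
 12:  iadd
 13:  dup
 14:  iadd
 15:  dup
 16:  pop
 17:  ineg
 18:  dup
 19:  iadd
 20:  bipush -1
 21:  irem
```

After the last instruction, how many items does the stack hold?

bipush -4 -> [-4]
dup       -> [-4, -4]
iadd      -> [-8]
dup       -> [-8, -8]
iadd      -> [-16]
ineg      -> [16]
bipush 0  -> [16, 0]
imul      -> [0]
bipush 9  -> [0, 9]
iadd      -> [9]
bipush -7 -> [9, -7]
iadd      -> [2]
dup       -> [2, 2]
iadd      -> [4]
dup       -> [4, 4]
pop       -> [4]
ineg      -> [-4]
dup       -> [-4, -4]
iadd      -> [-8]
bipush -1 -> [-8, -1]
irem      -> [0]

1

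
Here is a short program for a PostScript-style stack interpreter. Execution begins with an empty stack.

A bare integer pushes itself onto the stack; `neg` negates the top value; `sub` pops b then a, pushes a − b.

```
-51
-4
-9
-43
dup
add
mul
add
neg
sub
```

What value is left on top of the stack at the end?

719

-51  [-51]
-4   [-51, -4]
-9   [-51, -4, -9]
-43  [-51, -4, -9, -43]
dup  [-51, -4, -9, -43, -43]
add  [-51, -4, -9, -86]
mul  [-51, -4, 774]
add  [-51, 770]
neg  [-51, -770]
sub  [719]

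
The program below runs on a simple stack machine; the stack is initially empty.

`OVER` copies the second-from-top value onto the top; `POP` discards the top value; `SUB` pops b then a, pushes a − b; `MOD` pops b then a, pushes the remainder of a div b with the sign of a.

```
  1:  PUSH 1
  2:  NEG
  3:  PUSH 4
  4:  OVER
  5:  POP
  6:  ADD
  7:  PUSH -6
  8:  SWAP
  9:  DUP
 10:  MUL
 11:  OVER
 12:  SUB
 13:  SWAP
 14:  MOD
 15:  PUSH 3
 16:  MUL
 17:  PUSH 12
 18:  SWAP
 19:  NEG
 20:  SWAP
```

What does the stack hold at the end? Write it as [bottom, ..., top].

PUSH 1  : 1
NEG     : -1
PUSH 4  : -1 4
OVER    : -1 4 -1
POP     : -1 4
ADD     : 3
PUSH -6 : 3 -6
SWAP    : -6 3
DUP     : -6 3 3
MUL     : -6 9
OVER    : -6 9 -6
SUB     : -6 15
SWAP    : 15 -6
MOD     : 3
PUSH 3  : 3 3
MUL     : 9
PUSH 12 : 9 12
SWAP    : 12 9
NEG     : 12 -9
SWAP    : -9 12

[-9, 12]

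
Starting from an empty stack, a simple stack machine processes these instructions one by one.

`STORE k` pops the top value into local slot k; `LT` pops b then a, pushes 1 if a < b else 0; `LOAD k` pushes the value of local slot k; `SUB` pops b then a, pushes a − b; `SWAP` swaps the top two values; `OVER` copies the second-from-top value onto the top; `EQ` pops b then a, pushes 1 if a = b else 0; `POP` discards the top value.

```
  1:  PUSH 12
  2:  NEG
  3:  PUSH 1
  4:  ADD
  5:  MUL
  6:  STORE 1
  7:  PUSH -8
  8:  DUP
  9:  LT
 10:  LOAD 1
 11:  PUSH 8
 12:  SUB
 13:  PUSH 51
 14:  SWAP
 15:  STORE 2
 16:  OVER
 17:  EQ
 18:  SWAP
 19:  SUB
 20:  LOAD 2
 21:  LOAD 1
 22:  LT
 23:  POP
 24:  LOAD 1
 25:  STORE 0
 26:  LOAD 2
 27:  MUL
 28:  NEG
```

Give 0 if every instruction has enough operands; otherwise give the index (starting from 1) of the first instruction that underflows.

PUSH 12  [12]
NEG      [-12]
PUSH 1   [-12, 1]
ADD      [-11]
MUL  — needs 2 operands, stack has 1 → underflow

5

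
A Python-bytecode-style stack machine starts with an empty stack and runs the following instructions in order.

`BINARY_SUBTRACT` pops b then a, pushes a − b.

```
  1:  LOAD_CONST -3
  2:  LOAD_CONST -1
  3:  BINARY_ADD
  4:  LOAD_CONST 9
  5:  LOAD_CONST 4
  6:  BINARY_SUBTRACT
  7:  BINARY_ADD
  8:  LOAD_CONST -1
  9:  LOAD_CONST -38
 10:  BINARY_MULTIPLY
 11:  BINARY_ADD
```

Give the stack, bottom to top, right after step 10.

[1, 38]

LOAD_CONST -3   : -3
LOAD_CONST -1   : -3 -1
BINARY_ADD      : -4
LOAD_CONST 9    : -4 9
LOAD_CONST 4    : -4 9 4
BINARY_SUBTRACT : -4 5
BINARY_ADD      : 1
LOAD_CONST -1   : 1 -1
LOAD_CONST -38  : 1 -1 -38
BINARY_MULTIPLY : 1 38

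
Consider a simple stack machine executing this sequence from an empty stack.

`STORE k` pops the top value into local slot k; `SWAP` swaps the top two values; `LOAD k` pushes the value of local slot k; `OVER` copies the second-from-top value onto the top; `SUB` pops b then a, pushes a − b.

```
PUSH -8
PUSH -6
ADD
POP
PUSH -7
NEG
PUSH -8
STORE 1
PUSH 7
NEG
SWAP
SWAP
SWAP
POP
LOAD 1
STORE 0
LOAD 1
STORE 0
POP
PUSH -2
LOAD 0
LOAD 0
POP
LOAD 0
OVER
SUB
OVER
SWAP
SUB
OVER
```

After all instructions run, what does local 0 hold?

-8

PUSH -8  [-8]
PUSH -6  [-8, -6]
ADD      [-14]
POP      []
PUSH -7  [-7]
NEG      [7]
PUSH -8  [7, -8]
STORE 1  [7]
PUSH 7   [7, 7]
NEG      [7, -7]
SWAP     [-7, 7]
SWAP     [7, -7]
SWAP     [-7, 7]
POP      [-7]
LOAD 1   [-7, -8]
STORE 0  [-7]
LOAD 1   [-7, -8]
STORE 0  [-7]
POP      []
PUSH -2  [-2]
LOAD 0   [-2, -8]
LOAD 0   [-2, -8, -8]
POP      [-2, -8]
LOAD 0   [-2, -8, -8]
OVER     [-2, -8, -8, -8]
SUB      [-2, -8, 0]
OVER     [-2, -8, 0, -8]
SWAP     [-2, -8, -8, 0]
SUB      [-2, -8, -8]
OVER     [-2, -8, -8, -8]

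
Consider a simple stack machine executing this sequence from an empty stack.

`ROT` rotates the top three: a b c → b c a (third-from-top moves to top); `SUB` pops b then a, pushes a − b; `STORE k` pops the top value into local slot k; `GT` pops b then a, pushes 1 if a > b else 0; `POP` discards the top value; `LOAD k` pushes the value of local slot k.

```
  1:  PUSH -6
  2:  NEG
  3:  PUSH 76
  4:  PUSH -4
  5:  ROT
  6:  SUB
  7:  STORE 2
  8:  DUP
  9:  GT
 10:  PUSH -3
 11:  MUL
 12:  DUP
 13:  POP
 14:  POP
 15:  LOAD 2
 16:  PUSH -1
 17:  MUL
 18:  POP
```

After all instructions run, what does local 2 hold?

PUSH -6 -> -6
NEG     -> 6
PUSH 76 -> 6 76
PUSH -4 -> 6 76 -4
ROT     -> 76 -4 6
SUB     -> 76 -10
STORE 2 -> 76
DUP     -> 76 76
GT      -> 0
PUSH -3 -> 0 -3
MUL     -> 0
DUP     -> 0 0
POP     -> 0
POP     -> (empty)
LOAD 2  -> -10
PUSH -1 -> -10 -1
MUL     -> 10
POP     -> (empty)

-10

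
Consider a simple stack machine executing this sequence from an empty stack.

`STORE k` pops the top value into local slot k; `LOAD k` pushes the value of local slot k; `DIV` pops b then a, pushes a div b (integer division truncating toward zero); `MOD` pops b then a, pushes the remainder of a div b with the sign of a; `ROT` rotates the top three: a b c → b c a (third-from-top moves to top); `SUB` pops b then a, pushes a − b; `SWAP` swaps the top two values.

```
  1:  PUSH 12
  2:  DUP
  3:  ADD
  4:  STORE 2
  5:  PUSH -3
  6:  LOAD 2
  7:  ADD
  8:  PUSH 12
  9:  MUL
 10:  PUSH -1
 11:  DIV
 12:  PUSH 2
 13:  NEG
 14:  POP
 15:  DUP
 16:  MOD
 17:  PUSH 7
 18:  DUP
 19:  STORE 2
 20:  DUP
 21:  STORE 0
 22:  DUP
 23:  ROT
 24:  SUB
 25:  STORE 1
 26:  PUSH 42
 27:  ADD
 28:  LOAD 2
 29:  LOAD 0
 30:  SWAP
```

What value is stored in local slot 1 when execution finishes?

7

PUSH 12  [12]
DUP      [12, 12]
ADD      [24]
STORE 2  []
PUSH -3  [-3]
LOAD 2   [-3, 24]
ADD      [21]
PUSH 12  [21, 12]
MUL      [252]
PUSH -1  [252, -1]
DIV      [-252]
PUSH 2   [-252, 2]
NEG      [-252, -2]
POP      [-252]
DUP      [-252, -252]
MOD      [0]
PUSH 7   [0, 7]
DUP      [0, 7, 7]
STORE 2  [0, 7]
DUP      [0, 7, 7]
STORE 0  [0, 7]
DUP      [0, 7, 7]
ROT      [7, 7, 0]
SUB      [7, 7]
STORE 1  [7]
PUSH 42  [7, 42]
ADD      [49]
LOAD 2   [49, 7]
LOAD 0   [49, 7, 7]
SWAP     [49, 7, 7]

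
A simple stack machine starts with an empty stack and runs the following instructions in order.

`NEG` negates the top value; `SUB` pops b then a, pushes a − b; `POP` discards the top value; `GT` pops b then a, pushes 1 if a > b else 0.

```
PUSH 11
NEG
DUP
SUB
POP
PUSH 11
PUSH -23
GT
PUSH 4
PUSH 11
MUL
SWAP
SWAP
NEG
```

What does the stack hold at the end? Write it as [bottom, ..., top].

PUSH 11  → 11
NEG      → -11
DUP      → -11 -11
SUB      → 0
POP      → (empty)
PUSH 11  → 11
PUSH -23 → 11 -23
GT       → 1
PUSH 4   → 1 4
PUSH 11  → 1 4 11
MUL      → 1 44
SWAP     → 44 1
SWAP     → 1 44
NEG      → 1 -44

[1, -44]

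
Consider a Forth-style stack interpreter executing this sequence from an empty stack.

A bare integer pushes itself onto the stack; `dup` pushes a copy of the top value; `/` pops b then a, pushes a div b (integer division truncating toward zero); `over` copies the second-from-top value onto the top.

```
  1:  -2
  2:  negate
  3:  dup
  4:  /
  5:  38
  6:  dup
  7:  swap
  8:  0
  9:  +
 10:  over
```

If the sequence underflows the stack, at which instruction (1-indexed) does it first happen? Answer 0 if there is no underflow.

0

-2      -2
negate  2
dup     2 2
/       1
38      1 38
dup     1 38 38
swap    1 38 38
0       1 38 38 0
+       1 38 38
over    1 38 38 38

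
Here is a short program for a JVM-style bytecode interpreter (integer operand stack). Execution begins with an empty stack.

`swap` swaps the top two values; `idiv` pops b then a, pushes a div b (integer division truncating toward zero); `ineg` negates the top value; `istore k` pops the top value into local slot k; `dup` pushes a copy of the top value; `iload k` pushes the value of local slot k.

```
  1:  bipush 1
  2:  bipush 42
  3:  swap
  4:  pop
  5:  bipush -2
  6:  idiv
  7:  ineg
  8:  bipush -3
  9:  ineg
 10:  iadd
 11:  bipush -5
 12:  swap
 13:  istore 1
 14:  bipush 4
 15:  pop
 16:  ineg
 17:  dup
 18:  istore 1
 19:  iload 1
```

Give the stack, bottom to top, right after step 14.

[-5, 4]

bipush 1  → [1]
bipush 42 → [1, 42]
swap      → [42, 1]
pop       → [42]
bipush -2 → [42, -2]
idiv      → [-21]
ineg      → [21]
bipush -3 → [21, -3]
ineg      → [21, 3]
iadd      → [24]
bipush -5 → [24, -5]
swap      → [-5, 24]
istore 1  → [-5]
bipush 4  → [-5, 4]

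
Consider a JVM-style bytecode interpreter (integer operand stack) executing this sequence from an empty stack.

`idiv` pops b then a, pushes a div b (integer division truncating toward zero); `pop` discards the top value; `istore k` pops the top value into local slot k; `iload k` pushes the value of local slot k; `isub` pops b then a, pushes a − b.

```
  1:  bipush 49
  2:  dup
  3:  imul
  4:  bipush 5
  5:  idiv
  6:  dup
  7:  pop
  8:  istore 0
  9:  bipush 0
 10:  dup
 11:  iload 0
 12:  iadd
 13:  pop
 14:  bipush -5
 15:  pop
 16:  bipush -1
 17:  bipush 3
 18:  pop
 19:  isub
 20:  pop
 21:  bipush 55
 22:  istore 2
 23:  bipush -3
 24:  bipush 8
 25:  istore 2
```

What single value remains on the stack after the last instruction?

-3

bipush 49 → [49]
dup       → [49, 49]
imul      → [2401]
bipush 5  → [2401, 5]
idiv      → [480]
dup       → [480, 480]
pop       → [480]
istore 0  → []
bipush 0  → [0]
dup       → [0, 0]
iload 0   → [0, 0, 480]
iadd      → [0, 480]
pop       → [0]
bipush -5 → [0, -5]
pop       → [0]
bipush -1 → [0, -1]
bipush 3  → [0, -1, 3]
pop       → [0, -1]
isub      → [1]
pop       → []
bipush 55 → [55]
istore 2  → []
bipush -3 → [-3]
bipush 8  → [-3, 8]
istore 2  → [-3]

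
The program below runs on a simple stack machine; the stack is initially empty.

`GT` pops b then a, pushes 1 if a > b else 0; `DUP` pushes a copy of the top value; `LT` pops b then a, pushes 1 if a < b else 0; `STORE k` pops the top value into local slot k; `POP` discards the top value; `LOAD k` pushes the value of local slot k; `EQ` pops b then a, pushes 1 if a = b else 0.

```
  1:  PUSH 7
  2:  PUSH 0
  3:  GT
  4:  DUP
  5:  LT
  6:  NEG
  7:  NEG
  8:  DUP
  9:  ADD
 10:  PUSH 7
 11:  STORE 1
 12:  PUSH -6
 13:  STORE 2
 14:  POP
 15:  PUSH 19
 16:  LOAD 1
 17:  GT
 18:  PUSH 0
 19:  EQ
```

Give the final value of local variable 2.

-6

PUSH 7  : 7
PUSH 0  : 7 0
GT      : 1
DUP     : 1 1
LT      : 0
NEG     : 0
NEG     : 0
DUP     : 0 0
ADD     : 0
PUSH 7  : 0 7
STORE 1 : 0
PUSH -6 : 0 -6
STORE 2 : 0
POP     : (empty)
PUSH 19 : 19
LOAD 1  : 19 7
GT      : 1
PUSH 0  : 1 0
EQ      : 0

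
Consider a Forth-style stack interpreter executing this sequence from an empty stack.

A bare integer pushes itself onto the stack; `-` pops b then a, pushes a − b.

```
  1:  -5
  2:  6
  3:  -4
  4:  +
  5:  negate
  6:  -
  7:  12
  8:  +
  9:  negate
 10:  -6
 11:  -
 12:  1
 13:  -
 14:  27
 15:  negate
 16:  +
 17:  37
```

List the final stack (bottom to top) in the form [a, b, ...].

[-31, 37]

-5     → [-5]
6      → [-5, 6]
-4     → [-5, 6, -4]
+      → [-5, 2]
negate → [-5, -2]
-      → [-3]
12     → [-3, 12]
+      → [9]
negate → [-9]
-6     → [-9, -6]
-      → [-3]
1      → [-3, 1]
-      → [-4]
27     → [-4, 27]
negate → [-4, -27]
+      → [-31]
37     → [-31, 37]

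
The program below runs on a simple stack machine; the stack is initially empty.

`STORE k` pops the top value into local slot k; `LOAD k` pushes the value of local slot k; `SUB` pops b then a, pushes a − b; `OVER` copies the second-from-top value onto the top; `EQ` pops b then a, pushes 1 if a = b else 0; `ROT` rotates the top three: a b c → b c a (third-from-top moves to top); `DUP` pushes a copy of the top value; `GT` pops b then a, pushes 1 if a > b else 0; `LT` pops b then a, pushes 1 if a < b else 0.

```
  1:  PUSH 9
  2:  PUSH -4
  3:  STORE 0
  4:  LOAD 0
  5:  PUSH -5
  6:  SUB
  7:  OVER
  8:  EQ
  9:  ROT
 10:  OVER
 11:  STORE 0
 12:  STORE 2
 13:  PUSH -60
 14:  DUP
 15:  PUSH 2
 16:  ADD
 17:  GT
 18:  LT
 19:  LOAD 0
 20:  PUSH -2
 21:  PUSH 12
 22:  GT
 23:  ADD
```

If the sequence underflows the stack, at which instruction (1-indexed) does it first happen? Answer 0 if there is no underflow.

9

PUSH 9   9
PUSH -4  9 -4
STORE 0  9
LOAD 0   9 -4
PUSH -5  9 -4 -5
SUB      9 1
OVER     9 1 9
EQ       9 0
ROT  — needs 3 operands, stack has 2 → underflow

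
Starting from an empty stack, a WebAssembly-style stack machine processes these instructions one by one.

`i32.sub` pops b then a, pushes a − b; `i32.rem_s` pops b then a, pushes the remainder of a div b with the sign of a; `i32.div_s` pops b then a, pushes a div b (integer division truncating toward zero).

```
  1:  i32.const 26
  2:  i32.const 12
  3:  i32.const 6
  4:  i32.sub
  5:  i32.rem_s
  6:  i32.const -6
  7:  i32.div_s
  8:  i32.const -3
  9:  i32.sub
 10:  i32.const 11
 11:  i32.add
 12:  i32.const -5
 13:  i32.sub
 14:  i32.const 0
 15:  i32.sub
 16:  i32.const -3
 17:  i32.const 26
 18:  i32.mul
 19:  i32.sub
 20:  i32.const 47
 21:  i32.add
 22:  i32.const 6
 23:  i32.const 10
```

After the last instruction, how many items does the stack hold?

i32.const 26 : 26
i32.const 12 : 26 12
i32.const 6  : 26 12 6
i32.sub      : 26 6
i32.rem_s    : 2
i32.const -6 : 2 -6
i32.div_s    : 0
i32.const -3 : 0 -3
i32.sub      : 3
i32.const 11 : 3 11
i32.add      : 14
i32.const -5 : 14 -5
i32.sub      : 19
i32.const 0  : 19 0
i32.sub      : 19
i32.const -3 : 19 -3
i32.const 26 : 19 -3 26
i32.mul      : 19 -78
i32.sub      : 97
i32.const 47 : 97 47
i32.add      : 144
i32.const 6  : 144 6
i32.const 10 : 144 6 10

3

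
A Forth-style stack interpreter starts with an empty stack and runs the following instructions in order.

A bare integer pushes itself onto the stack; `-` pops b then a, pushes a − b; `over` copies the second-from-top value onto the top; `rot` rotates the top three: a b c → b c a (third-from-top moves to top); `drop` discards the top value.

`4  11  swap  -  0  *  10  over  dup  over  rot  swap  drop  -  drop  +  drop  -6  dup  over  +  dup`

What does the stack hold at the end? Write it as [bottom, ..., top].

[-6, -12, -12]

4     4
11    4 11
swap  11 4
-     7
0     7 0
*     0
10    0 10
over  0 10 0
dup   0 10 0 0
over  0 10 0 0 0
rot   0 10 0 0 0
swap  0 10 0 0 0
drop  0 10 0 0
-     0 10 0
drop  0 10
+     10
drop  (empty)
-6    -6
dup   -6 -6
over  -6 -6 -6
+     -6 -12
dup   -6 -12 -12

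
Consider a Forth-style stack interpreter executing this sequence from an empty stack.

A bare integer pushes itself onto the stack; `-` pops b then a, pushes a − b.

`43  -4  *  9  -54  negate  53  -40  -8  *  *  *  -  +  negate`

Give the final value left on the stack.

43     → 43
-4     → 43 -4
*      → -172
9      → -172 9
-54    → -172 9 -54
negate → -172 9 54
53     → -172 9 54 53
-40    → -172 9 54 53 -40
-8     → -172 9 54 53 -40 -8
*      → -172 9 54 53 320
*      → -172 9 54 16960
*      → -172 9 915840
-      → -172 -915831
+      → -916003
negate → 916003

916003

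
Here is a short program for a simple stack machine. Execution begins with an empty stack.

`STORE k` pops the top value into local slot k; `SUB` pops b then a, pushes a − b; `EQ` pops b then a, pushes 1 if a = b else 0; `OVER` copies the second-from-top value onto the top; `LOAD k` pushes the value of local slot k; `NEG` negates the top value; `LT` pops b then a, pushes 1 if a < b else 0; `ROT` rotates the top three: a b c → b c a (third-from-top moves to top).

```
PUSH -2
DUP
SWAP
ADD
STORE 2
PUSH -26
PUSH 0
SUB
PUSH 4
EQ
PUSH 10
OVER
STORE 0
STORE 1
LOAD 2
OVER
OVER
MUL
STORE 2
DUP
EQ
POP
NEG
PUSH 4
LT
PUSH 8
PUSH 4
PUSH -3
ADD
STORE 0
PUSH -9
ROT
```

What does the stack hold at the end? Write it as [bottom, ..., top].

PUSH -2  → -2
DUP      → -2 -2
SWAP     → -2 -2
ADD      → -4
STORE 2  → (empty)
PUSH -26 → -26
PUSH 0   → -26 0
SUB      → -26
PUSH 4   → -26 4
EQ       → 0
PUSH 10  → 0 10
OVER     → 0 10 0
STORE 0  → 0 10
STORE 1  → 0
LOAD 2   → 0 -4
OVER     → 0 -4 0
OVER     → 0 -4 0 -4
MUL      → 0 -4 0
STORE 2  → 0 -4
DUP      → 0 -4 -4
EQ       → 0 1
POP      → 0
NEG      → 0
PUSH 4   → 0 4
LT       → 1
PUSH 8   → 1 8
PUSH 4   → 1 8 4
PUSH -3  → 1 8 4 -3
ADD      → 1 8 1
STORE 0  → 1 8
PUSH -9  → 1 8 -9
ROT      → 8 -9 1

[8, -9, 1]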